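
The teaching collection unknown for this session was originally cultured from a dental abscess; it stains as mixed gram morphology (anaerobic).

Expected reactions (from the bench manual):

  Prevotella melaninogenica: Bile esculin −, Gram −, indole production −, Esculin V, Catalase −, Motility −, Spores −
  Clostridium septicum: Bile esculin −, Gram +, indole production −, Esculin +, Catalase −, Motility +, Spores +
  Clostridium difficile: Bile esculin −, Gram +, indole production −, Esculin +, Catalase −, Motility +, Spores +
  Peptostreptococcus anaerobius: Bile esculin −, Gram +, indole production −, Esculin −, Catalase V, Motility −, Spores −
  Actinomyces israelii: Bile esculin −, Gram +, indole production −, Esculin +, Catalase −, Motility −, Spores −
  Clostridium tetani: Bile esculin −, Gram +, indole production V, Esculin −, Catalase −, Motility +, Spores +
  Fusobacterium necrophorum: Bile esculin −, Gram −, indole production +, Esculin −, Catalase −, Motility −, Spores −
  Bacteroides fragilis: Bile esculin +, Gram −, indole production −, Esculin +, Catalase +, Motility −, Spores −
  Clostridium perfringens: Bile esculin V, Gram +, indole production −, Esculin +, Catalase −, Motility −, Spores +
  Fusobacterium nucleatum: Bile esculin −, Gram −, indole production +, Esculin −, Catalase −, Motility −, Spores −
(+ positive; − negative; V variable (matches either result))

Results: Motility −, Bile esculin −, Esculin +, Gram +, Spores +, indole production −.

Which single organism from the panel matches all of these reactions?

indole production −: excludes Fusobacterium necrophorum, Fusobacterium nucleatum — 8 left.
Bile esculin −: excludes Bacteroides fragilis — 7 left.
Motility −: excludes Clostridium septicum, Clostridium difficile, Clostridium tetani — 4 left.
Gram +: excludes Prevotella melaninogenica — 3 left.
Esculin +: excludes Peptostreptococcus anaerobius — 2 left.
Spores +: excludes Actinomyces israelii — 1 left.

Clostridium perfringens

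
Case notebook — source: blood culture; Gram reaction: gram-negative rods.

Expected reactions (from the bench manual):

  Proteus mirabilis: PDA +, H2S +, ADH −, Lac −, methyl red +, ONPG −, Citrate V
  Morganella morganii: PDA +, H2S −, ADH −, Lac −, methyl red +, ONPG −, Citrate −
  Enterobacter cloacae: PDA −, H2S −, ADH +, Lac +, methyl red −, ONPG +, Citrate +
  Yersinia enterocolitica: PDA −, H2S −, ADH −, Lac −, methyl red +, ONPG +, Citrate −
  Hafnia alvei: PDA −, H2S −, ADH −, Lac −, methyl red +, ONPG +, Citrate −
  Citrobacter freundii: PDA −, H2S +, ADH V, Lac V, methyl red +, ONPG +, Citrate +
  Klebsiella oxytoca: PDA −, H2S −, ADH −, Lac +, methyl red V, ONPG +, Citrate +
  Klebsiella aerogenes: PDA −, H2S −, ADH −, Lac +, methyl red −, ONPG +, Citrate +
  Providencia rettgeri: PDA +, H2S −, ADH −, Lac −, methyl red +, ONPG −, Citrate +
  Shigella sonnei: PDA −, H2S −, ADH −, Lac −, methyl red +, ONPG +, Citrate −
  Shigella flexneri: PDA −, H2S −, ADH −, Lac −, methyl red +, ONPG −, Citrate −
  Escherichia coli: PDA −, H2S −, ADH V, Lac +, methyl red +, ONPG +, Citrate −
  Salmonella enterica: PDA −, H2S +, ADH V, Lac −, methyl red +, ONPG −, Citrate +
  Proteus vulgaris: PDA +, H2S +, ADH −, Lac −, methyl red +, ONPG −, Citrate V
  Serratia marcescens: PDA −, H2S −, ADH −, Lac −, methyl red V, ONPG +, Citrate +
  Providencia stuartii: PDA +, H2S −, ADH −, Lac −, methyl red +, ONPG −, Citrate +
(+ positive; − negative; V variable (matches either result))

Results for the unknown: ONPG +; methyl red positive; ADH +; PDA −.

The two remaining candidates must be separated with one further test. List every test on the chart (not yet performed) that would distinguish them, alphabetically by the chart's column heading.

Citrate, H2S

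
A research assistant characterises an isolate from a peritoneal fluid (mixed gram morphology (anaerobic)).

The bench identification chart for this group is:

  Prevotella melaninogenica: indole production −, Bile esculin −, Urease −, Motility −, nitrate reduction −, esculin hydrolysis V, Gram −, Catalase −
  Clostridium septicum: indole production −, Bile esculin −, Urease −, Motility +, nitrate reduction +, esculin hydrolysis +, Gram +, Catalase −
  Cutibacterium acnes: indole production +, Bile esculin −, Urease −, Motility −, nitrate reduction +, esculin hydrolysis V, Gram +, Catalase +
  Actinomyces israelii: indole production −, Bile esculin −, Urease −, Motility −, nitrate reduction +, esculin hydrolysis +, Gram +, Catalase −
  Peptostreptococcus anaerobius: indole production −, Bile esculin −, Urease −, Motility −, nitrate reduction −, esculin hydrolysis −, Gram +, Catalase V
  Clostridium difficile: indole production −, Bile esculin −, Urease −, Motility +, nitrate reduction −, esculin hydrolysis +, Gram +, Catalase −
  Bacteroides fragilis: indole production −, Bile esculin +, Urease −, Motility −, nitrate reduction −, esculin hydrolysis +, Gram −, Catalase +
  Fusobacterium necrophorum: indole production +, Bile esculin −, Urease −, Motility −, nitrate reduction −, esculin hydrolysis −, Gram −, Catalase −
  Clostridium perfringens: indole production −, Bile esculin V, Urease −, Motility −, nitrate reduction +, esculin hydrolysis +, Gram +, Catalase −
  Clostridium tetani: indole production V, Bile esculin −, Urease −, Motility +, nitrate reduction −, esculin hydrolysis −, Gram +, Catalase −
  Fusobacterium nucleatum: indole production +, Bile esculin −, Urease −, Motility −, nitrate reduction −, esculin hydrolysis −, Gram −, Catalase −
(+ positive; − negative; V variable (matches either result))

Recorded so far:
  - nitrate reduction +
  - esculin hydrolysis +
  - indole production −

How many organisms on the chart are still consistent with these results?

esculin hydrolysis +: excludes Peptostreptococcus anaerobius, Fusobacterium necrophorum, Clostridium tetani, Fusobacterium nucleatum — 7 left.
nitrate reduction +: excludes Prevotella melaninogenica, Clostridium difficile, Bacteroides fragilis — 4 left.
indole production −: excludes Cutibacterium acnes — 3 left.
Still consistent: Actinomyces israelii, Clostridium perfringens, Clostridium septicum.

3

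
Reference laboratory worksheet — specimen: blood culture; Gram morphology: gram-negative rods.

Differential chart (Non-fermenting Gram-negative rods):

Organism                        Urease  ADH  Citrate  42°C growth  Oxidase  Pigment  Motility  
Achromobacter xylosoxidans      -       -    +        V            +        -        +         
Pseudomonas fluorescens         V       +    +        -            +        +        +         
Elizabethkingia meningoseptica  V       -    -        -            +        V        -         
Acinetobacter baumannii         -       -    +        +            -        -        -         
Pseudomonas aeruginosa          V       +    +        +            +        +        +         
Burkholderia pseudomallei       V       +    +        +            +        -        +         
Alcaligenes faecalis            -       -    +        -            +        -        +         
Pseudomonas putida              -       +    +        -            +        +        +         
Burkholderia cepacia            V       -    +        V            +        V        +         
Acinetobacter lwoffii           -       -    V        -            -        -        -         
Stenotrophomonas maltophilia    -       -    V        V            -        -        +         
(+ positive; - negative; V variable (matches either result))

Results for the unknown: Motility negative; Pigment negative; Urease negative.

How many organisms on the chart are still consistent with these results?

3

Motility -: excludes 8 organisms — 3 left.
Pigment -: all 3 remaining candidates are consistent.
Urease -: all 3 remaining candidates are consistent.
Still consistent: Acinetobacter baumannii, Acinetobacter lwoffii, Elizabethkingia meningoseptica.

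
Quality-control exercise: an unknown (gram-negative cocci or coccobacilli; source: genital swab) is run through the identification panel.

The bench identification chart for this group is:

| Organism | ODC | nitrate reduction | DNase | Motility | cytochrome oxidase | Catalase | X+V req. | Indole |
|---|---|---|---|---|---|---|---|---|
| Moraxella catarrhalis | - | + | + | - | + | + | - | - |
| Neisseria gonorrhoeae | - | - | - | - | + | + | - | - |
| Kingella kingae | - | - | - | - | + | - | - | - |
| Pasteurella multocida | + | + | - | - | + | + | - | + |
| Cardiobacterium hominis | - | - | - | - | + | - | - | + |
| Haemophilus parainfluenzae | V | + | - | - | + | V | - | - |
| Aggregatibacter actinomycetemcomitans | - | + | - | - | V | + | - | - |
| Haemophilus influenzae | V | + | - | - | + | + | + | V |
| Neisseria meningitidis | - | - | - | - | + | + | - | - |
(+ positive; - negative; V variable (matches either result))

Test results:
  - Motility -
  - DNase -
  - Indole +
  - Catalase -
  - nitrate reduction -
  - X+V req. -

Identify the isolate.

Cardiobacterium hominis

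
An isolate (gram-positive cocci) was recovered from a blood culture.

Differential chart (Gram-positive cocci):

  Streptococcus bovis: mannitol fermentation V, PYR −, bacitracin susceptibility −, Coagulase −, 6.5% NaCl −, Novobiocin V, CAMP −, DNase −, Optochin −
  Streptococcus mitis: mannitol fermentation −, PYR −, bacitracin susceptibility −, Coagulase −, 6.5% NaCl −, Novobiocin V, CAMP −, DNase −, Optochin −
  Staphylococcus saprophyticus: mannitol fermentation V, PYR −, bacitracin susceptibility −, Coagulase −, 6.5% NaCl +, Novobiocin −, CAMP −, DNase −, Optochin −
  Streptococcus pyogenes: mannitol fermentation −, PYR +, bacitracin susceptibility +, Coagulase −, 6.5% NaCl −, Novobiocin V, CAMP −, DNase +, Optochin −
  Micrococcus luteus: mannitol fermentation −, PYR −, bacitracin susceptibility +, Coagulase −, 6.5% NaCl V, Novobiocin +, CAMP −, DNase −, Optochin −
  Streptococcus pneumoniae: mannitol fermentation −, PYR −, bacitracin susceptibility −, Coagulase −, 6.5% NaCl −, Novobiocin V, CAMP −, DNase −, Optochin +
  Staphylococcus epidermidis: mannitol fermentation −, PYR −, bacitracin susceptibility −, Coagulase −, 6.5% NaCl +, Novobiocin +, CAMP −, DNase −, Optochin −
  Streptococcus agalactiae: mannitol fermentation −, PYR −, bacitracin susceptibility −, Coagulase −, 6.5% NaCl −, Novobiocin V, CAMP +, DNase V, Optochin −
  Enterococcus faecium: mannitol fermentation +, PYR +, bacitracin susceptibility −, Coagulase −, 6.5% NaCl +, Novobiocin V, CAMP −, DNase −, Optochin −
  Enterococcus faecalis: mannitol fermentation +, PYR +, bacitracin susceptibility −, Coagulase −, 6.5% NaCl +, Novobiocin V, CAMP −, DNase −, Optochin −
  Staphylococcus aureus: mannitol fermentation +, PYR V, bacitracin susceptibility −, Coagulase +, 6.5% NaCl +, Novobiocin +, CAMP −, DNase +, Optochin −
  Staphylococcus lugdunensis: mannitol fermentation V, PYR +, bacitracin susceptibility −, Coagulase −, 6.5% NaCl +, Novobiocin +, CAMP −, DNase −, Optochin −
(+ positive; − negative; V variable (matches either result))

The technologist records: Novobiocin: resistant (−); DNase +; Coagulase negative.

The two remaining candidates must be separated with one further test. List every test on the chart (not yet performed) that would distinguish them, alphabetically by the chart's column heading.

bacitracin susceptibility, CAMP, PYR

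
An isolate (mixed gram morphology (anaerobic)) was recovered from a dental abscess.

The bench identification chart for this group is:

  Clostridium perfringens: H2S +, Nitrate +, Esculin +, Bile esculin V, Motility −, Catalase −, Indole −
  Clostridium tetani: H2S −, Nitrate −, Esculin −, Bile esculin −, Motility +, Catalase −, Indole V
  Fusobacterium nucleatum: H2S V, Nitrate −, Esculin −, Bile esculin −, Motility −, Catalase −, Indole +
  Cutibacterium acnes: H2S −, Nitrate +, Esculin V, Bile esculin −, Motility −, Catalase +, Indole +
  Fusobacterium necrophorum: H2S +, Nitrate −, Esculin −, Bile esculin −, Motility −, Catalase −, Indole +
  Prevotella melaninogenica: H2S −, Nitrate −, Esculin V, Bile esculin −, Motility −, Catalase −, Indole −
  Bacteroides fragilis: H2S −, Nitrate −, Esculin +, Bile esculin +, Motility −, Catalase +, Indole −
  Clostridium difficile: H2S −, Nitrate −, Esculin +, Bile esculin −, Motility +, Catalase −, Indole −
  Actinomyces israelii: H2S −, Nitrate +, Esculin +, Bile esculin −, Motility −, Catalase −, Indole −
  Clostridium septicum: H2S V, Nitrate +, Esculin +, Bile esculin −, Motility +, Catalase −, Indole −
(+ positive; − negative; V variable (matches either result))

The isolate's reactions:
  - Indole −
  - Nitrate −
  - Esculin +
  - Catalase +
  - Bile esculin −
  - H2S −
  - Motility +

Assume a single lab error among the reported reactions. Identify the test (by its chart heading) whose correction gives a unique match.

Catalase

As reported, no row in the chart matches all 7 reactions.
Reversing H2S → still no organism matches.
Reversing Catalase (to −) → unique match: Clostridium difficile.
Reversing Indole → still no organism matches.
Reversing Bile esculin → still no organism matches.
Reversing Esculin → still no organism matches.
Reversing Nitrate → still no organism matches.
Reversing Motility → still no organism matches.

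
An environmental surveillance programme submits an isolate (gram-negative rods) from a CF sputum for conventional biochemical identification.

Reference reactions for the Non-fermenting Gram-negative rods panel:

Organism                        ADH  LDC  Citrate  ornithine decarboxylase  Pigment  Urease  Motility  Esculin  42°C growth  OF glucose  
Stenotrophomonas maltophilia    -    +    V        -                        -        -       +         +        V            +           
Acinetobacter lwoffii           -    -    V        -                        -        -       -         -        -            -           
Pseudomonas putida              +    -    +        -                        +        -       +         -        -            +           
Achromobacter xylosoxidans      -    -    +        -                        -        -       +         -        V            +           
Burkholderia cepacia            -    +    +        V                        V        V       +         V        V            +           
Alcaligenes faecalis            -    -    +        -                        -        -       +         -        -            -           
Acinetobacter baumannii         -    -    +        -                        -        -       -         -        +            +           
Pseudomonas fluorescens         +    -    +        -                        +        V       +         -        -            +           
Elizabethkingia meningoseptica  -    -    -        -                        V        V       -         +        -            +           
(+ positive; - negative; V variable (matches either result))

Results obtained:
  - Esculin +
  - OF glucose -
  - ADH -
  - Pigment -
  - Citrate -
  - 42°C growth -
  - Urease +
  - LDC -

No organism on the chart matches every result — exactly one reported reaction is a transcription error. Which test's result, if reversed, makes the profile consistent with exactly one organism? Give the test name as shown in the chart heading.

As reported, no row in the chart matches all 8 reactions.
Reversing Esculin → still no organism matches.
Reversing LDC → still no organism matches.
Reversing Citrate → still no organism matches.
Reversing OF glucose (to +) → unique match: Elizabethkingia meningoseptica.
Reversing ADH → still no organism matches.
Reversing Urease → still no organism matches.
Reversing 42°C growth → still no organism matches.
Reversing Pigment → still no organism matches.

OF glucose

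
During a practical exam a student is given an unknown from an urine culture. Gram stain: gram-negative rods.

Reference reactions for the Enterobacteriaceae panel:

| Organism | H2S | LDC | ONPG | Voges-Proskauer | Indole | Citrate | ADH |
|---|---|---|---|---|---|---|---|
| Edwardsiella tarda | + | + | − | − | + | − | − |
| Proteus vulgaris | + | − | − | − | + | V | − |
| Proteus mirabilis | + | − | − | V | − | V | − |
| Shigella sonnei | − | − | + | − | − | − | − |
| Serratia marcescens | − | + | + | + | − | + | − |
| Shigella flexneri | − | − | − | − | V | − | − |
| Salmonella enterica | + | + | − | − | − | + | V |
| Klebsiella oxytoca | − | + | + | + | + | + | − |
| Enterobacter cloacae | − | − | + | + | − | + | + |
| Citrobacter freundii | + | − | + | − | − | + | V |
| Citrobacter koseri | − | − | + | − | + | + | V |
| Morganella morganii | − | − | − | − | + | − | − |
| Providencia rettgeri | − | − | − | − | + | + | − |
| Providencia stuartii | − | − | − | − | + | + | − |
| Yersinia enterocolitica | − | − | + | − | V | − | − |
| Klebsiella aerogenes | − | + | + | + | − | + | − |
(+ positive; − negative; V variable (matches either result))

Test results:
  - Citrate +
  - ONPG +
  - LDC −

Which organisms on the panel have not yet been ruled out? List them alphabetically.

Citrate +: excludes 5 organisms — 11 left.
ONPG +: excludes 5 organisms — 6 left.
LDC −: excludes Serratia marcescens, Klebsiella oxytoca, Klebsiella aerogenes — 3 left.

Citrobacter freundii, Citrobacter koseri, Enterobacter cloacae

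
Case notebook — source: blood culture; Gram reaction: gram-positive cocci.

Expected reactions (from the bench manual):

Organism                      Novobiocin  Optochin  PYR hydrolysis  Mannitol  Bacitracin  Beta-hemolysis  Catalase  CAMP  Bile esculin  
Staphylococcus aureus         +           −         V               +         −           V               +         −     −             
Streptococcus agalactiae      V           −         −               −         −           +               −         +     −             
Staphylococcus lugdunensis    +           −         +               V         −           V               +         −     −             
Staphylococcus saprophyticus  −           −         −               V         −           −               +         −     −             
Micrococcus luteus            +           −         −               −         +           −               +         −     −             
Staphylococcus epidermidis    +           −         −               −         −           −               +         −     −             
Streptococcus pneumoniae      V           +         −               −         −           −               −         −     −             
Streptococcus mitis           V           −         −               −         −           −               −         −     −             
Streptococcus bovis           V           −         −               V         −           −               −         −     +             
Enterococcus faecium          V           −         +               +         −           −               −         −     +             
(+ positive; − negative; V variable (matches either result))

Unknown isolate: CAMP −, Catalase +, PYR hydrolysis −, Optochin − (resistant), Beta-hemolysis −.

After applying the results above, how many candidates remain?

Catalase +: excludes 5 organisms — 5 left.
CAMP −: all 5 remaining candidates are consistent.
Optochin −: all 5 remaining candidates are consistent.
Beta-hemolysis −: all 5 remaining candidates are consistent.
PYR hydrolysis −: excludes Staphylococcus lugdunensis — 4 left.
Still consistent: Micrococcus luteus, Staphylococcus aureus, Staphylococcus epidermidis, Staphylococcus saprophyticus.

4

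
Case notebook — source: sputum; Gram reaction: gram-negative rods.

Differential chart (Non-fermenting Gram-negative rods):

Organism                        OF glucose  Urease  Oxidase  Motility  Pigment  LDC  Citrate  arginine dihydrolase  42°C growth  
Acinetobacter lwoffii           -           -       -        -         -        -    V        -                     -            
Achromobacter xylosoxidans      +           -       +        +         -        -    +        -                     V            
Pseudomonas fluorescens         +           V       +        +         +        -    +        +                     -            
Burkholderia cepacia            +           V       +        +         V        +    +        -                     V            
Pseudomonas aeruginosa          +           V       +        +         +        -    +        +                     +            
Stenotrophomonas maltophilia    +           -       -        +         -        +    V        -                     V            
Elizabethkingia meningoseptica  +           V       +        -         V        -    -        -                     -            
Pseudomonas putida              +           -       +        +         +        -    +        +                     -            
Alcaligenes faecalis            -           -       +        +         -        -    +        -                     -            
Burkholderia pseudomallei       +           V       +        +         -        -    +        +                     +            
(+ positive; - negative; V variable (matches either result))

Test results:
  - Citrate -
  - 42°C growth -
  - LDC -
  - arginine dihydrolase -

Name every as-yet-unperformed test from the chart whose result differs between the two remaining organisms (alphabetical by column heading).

OF glucose, Oxidase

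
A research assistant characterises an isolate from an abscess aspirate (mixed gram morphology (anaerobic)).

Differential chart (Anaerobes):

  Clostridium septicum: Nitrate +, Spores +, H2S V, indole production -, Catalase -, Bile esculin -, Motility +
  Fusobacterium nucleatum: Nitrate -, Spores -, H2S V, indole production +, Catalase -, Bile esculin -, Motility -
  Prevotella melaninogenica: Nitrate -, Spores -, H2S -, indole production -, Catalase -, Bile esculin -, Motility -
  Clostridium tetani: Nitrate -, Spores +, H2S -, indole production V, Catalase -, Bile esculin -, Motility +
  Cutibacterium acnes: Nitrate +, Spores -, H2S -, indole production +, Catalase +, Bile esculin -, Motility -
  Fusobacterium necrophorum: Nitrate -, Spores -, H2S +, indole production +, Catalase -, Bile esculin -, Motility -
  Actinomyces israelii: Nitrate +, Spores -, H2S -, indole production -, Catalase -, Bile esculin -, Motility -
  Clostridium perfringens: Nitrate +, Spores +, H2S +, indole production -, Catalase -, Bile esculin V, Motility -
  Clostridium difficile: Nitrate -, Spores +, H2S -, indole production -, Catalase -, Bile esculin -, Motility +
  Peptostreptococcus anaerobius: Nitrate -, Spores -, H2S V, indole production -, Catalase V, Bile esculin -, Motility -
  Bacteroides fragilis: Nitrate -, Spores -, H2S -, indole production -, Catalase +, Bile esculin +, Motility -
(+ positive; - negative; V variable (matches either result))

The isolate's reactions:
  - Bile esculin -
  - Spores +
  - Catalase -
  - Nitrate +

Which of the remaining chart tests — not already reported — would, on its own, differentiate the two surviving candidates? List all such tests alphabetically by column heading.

Bile esculin -: excludes Bacteroides fragilis — 10 left.
Nitrate +: excludes 6 organisms — 4 left.
Catalase -: excludes Cutibacterium acnes — 3 left.
Spores +: excludes Actinomyces israelii — 2 left.
Two candidates remain: Clostridium perfringens and Clostridium septicum.
  H2S: + vs V — variable for at least one, does not separate.
  indole production: - vs - — same for both, does not separate.
  Motility: Clostridium perfringens -, Clostridium septicum + — discriminates.

Motility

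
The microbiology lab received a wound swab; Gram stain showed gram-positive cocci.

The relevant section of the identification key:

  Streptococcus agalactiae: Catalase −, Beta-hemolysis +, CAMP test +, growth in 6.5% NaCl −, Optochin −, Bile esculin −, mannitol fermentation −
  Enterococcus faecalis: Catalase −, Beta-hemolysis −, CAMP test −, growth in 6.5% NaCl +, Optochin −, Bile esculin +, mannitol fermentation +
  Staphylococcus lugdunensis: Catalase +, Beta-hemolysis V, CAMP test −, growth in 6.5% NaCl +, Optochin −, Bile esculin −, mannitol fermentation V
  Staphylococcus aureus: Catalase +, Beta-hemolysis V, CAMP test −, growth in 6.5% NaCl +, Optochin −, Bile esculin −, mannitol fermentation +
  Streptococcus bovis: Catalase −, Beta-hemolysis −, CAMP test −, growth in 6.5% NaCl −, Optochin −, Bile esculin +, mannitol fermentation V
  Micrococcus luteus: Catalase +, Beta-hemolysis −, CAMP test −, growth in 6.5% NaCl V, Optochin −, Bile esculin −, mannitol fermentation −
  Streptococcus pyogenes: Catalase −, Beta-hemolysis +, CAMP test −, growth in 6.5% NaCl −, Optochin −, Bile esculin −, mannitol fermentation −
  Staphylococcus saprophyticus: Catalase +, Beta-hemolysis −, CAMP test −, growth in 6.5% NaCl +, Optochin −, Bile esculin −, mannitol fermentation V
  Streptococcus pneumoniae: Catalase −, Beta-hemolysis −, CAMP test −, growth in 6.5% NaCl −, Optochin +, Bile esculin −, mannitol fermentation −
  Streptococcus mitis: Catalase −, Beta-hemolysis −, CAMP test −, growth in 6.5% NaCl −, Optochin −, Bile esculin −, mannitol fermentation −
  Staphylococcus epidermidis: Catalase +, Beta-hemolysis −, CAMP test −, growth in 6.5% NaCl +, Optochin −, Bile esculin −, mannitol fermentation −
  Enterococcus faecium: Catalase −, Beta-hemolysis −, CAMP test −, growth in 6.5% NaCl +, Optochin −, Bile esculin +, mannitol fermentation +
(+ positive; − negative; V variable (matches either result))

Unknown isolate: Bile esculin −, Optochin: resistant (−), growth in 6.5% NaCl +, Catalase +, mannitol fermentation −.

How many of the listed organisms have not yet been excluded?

Catalase +: excludes 7 organisms — 5 left.
growth in 6.5% NaCl +: all 5 remaining candidates are consistent.
Bile esculin −: all 5 remaining candidates are consistent.
Optochin −: all 5 remaining candidates are consistent.
mannitol fermentation −: excludes Staphylococcus aureus — 4 left.
Still consistent: Micrococcus luteus, Staphylococcus epidermidis, Staphylococcus lugdunensis, Staphylococcus saprophyticus.

4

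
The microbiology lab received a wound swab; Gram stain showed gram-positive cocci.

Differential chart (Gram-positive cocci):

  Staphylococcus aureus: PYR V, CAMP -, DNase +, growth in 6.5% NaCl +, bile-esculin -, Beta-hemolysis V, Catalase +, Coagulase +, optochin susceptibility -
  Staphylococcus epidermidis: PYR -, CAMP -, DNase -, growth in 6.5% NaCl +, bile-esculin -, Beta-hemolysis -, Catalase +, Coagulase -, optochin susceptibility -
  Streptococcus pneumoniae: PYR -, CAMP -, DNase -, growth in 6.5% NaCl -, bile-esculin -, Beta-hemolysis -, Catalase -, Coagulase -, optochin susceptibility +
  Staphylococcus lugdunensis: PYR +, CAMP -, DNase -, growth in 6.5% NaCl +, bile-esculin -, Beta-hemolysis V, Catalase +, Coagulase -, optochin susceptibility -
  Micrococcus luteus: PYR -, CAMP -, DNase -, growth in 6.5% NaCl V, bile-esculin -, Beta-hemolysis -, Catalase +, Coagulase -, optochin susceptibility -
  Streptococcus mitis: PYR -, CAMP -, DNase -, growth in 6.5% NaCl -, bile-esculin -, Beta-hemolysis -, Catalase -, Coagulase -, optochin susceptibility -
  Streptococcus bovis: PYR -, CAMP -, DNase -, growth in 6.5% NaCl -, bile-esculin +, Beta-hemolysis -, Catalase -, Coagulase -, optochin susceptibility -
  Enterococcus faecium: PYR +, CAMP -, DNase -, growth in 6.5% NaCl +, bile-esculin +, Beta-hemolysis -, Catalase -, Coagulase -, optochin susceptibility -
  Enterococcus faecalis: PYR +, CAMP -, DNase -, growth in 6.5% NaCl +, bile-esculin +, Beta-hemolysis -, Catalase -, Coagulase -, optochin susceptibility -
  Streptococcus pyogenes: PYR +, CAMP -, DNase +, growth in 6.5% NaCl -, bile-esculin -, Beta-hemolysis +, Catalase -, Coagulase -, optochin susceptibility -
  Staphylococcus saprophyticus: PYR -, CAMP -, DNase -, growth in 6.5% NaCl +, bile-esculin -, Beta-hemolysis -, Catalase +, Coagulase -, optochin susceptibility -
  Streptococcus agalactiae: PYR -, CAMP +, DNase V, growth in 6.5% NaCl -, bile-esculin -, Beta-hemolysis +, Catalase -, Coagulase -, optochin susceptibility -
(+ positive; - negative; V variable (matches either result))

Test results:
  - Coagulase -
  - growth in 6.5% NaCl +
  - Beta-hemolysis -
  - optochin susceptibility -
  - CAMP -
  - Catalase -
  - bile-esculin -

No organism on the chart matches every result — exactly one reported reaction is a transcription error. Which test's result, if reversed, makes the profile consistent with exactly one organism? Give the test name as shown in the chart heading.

As reported, no row in the chart matches all 7 reactions.
Reversing growth in 6.5% NaCl (to -) → unique match: Streptococcus mitis.
Reversing optochin susceptibility → still no organism matches.
Reversing bile-esculin → 2 organisms match (not unique).
Reversing CAMP → still no organism matches.
Reversing Coagulase → still no organism matches.
Reversing Beta-hemolysis → still no organism matches.
Reversing Catalase → 4 organisms match (not unique).

growth in 6.5% NaCl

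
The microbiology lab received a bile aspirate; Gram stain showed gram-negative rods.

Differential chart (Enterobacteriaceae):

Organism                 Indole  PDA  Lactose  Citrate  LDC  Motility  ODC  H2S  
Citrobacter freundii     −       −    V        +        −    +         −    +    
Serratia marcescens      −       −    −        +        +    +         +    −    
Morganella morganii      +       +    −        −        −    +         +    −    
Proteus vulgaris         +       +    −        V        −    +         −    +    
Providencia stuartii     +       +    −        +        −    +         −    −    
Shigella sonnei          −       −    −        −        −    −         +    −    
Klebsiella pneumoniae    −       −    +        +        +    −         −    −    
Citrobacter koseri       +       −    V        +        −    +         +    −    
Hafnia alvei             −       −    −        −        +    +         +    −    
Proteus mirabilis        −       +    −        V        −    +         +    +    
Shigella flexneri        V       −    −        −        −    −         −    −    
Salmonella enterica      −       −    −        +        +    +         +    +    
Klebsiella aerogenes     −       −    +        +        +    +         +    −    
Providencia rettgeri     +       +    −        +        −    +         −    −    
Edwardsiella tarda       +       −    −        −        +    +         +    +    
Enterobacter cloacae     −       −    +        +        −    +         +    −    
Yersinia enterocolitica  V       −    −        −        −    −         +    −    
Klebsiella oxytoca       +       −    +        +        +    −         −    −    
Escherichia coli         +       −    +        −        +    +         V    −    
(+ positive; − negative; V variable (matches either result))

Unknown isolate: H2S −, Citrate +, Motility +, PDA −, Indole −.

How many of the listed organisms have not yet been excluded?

Indole −: excludes 8 organisms — 11 left.
Citrate +: excludes Shigella sonnei, Hafnia alvei, Shigella flexneri, Yersinia enterocolitica — 7 left.
PDA −: excludes Proteus mirabilis — 6 left.
H2S −: excludes Citrobacter freundii, Salmonella enterica — 4 left.
Motility +: excludes Klebsiella pneumoniae — 3 left.
Still consistent: Enterobacter cloacae, Klebsiella aerogenes, Serratia marcescens.

3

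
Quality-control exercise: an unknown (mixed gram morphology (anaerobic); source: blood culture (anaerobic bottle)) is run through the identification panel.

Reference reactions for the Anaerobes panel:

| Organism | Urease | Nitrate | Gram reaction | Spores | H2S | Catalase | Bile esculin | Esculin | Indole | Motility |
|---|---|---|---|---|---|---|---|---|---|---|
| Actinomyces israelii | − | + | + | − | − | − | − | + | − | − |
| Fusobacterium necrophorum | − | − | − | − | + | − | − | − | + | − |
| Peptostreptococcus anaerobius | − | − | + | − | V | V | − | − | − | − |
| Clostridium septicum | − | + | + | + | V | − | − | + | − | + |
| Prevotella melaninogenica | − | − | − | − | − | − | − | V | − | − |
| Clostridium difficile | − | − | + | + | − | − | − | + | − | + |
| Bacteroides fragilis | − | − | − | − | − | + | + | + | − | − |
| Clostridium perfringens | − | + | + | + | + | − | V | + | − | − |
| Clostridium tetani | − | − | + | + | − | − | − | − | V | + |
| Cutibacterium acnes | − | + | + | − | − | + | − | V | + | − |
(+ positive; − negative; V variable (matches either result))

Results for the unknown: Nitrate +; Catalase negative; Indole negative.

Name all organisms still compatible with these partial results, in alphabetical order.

Nitrate +: excludes 6 organisms — 4 left.
Catalase −: excludes Cutibacterium acnes — 3 left.
Indole −: all 3 remaining candidates are consistent.

Actinomyces israelii, Clostridium perfringens, Clostridium septicum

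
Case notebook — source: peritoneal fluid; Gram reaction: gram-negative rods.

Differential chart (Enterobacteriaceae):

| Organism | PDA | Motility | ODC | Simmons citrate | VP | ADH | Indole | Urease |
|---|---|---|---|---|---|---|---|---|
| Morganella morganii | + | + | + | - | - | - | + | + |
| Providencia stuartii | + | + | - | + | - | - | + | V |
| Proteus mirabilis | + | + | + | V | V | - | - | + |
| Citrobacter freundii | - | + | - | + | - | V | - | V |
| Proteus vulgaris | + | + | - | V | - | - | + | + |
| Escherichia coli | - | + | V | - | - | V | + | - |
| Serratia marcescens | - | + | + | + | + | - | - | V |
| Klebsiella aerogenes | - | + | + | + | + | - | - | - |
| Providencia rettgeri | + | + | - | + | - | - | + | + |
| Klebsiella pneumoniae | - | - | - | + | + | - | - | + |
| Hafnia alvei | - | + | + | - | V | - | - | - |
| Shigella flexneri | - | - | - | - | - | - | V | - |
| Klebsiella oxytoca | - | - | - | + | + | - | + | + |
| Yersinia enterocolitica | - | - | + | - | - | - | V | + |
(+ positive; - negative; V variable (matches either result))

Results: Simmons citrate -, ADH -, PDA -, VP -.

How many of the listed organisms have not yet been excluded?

4

ADH -: all 14 remaining candidates are consistent.
PDA -: excludes 5 organisms — 9 left.
VP -: excludes Serratia marcescens, Klebsiella aerogenes, Klebsiella pneumoniae, Klebsiella oxytoca — 5 left.
Simmons citrate -: excludes Citrobacter freundii — 4 left.
Still consistent: Escherichia coli, Hafnia alvei, Shigella flexneri, Yersinia enterocolitica.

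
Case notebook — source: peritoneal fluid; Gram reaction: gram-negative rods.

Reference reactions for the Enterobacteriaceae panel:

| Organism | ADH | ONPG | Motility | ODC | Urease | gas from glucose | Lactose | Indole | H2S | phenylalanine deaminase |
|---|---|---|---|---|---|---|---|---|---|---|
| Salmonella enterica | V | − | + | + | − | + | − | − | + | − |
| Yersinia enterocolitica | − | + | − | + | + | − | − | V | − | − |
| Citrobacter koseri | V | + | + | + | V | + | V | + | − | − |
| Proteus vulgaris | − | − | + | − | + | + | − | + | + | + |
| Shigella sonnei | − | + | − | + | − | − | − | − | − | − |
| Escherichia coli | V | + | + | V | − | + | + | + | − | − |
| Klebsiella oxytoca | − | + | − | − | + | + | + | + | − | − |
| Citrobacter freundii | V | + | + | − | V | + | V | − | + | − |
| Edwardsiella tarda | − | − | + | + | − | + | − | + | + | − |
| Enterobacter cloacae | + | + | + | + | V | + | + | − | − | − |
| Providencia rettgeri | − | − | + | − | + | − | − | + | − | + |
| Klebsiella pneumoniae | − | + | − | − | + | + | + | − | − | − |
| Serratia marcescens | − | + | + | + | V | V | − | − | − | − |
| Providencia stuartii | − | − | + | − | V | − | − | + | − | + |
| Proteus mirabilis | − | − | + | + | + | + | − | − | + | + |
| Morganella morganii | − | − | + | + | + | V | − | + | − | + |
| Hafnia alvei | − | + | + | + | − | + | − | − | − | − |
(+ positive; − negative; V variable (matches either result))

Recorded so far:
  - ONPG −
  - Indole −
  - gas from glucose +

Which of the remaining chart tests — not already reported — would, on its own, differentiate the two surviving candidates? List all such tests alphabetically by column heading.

phenylalanine deaminase, Urease

ONPG −: excludes 10 organisms — 7 left.
Indole −: excludes 5 organisms — 2 left.
gas from glucose +: all 2 remaining candidates are consistent.
Two candidates remain: Proteus mirabilis and Salmonella enterica.
  ADH: − vs V — variable for at least one, does not separate.
  Motility: + vs + — same for both, does not separate.
  ODC: + vs + — same for both, does not separate.
  Urease: Proteus mirabilis +, Salmonella enterica − — discriminates.
  Lactose: − vs − — same for both, does not separate.
  H2S: + vs + — same for both, does not separate.
  phenylalanine deaminase: Proteus mirabilis +, Salmonella enterica − — discriminates.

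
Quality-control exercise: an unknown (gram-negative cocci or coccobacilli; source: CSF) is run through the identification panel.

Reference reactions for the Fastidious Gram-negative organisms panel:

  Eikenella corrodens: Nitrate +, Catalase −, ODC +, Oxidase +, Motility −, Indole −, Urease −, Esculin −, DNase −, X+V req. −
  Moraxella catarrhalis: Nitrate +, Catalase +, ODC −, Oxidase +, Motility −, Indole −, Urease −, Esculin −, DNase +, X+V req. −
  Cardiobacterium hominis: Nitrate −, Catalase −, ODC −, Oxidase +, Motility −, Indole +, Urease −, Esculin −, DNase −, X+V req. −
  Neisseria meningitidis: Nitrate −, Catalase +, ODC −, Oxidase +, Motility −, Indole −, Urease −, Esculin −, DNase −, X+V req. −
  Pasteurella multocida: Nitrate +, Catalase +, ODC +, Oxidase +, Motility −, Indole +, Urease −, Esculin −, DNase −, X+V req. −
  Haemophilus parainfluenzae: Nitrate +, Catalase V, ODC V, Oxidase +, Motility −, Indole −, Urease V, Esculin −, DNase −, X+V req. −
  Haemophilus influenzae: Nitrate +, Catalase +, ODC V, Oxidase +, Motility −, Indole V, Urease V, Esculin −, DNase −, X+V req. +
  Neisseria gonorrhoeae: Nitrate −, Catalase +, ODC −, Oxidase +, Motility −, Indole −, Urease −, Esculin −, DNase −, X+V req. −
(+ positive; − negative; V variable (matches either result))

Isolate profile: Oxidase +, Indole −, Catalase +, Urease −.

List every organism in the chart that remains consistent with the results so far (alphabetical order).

Urease −: all 8 remaining candidates are consistent.
Oxidase +: all 8 remaining candidates are consistent.
Catalase +: excludes Eikenella corrodens, Cardiobacterium hominis — 6 left.
Indole −: excludes Pasteurella multocida — 5 left.

Haemophilus influenzae, Haemophilus parainfluenzae, Moraxella catarrhalis, Neisseria gonorrhoeae, Neisseria meningitidis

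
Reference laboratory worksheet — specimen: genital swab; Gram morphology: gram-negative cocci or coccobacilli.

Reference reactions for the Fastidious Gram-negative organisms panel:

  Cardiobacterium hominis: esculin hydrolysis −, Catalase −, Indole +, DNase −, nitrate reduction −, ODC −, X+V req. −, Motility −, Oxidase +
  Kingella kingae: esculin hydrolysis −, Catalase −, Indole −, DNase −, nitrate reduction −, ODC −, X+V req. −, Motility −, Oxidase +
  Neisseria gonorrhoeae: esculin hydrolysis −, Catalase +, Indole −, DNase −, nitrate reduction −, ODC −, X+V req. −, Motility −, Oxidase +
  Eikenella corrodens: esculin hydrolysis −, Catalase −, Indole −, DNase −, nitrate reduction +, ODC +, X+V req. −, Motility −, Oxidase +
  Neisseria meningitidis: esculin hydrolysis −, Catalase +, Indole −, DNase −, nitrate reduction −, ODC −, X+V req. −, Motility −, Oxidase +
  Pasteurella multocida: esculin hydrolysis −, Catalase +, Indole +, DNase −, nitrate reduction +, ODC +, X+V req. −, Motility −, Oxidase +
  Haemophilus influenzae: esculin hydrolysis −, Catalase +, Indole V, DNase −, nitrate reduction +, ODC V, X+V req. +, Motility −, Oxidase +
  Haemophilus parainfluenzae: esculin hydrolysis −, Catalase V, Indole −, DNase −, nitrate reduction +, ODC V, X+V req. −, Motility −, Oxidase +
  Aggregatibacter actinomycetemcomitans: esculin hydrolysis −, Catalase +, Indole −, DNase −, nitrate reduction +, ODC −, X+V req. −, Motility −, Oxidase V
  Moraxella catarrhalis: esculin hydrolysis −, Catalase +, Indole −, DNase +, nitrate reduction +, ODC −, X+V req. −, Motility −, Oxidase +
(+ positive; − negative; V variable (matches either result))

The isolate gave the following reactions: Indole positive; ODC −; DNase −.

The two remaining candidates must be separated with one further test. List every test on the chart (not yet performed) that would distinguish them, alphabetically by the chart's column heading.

Catalase, nitrate reduction, X+V req.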